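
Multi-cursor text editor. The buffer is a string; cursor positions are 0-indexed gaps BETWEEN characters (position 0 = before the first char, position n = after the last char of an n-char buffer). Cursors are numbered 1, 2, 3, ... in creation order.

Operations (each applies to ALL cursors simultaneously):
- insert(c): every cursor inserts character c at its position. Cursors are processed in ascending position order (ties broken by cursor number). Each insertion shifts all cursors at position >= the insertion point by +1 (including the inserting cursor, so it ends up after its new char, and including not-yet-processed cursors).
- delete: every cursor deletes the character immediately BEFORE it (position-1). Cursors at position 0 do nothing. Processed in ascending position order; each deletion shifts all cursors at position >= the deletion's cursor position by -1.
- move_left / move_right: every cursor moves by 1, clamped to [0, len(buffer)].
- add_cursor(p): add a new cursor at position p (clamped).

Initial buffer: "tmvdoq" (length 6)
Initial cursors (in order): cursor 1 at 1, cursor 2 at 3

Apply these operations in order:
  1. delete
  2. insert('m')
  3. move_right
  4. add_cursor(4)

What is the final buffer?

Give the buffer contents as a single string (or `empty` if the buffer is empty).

After op 1 (delete): buffer="mdoq" (len 4), cursors c1@0 c2@1, authorship ....
After op 2 (insert('m')): buffer="mmmdoq" (len 6), cursors c1@1 c2@3, authorship 1.2...
After op 3 (move_right): buffer="mmmdoq" (len 6), cursors c1@2 c2@4, authorship 1.2...
After op 4 (add_cursor(4)): buffer="mmmdoq" (len 6), cursors c1@2 c2@4 c3@4, authorship 1.2...

Answer: mmmdoq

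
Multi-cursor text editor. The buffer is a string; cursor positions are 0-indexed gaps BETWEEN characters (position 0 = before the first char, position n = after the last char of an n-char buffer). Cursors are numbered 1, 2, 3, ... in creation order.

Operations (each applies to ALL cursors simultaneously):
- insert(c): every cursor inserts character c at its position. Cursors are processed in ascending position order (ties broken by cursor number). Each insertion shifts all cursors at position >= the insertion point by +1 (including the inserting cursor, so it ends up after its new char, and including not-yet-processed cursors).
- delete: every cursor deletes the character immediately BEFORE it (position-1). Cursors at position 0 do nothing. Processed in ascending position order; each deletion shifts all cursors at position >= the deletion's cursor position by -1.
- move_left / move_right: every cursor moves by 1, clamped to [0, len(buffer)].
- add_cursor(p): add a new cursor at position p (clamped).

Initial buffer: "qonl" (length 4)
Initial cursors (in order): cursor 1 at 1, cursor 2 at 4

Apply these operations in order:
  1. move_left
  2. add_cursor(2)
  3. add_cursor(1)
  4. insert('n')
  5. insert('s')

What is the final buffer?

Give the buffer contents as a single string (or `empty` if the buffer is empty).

After op 1 (move_left): buffer="qonl" (len 4), cursors c1@0 c2@3, authorship ....
After op 2 (add_cursor(2)): buffer="qonl" (len 4), cursors c1@0 c3@2 c2@3, authorship ....
After op 3 (add_cursor(1)): buffer="qonl" (len 4), cursors c1@0 c4@1 c3@2 c2@3, authorship ....
After op 4 (insert('n')): buffer="nqnonnnl" (len 8), cursors c1@1 c4@3 c3@5 c2@7, authorship 1.4.3.2.
After op 5 (insert('s')): buffer="nsqnsonsnnsl" (len 12), cursors c1@2 c4@5 c3@8 c2@11, authorship 11.44.33.22.

Answer: nsqnsonsnnsl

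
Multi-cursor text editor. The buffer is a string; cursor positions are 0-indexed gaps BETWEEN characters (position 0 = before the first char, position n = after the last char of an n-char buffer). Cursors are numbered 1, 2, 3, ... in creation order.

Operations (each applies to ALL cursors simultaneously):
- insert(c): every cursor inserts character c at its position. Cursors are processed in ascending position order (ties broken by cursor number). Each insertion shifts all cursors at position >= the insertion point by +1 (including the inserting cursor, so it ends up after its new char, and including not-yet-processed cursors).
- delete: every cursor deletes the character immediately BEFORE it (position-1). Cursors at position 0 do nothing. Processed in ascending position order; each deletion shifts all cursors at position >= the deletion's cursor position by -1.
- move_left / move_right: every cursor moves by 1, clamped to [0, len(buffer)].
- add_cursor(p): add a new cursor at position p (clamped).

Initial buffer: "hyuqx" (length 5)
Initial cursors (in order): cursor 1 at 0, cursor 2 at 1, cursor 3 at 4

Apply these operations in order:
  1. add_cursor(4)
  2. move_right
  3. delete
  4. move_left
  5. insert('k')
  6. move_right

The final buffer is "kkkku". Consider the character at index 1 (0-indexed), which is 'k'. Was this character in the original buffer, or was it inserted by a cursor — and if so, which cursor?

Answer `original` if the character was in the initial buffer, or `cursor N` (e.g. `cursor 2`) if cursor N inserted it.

Answer: cursor 2

Derivation:
After op 1 (add_cursor(4)): buffer="hyuqx" (len 5), cursors c1@0 c2@1 c3@4 c4@4, authorship .....
After op 2 (move_right): buffer="hyuqx" (len 5), cursors c1@1 c2@2 c3@5 c4@5, authorship .....
After op 3 (delete): buffer="u" (len 1), cursors c1@0 c2@0 c3@1 c4@1, authorship .
After op 4 (move_left): buffer="u" (len 1), cursors c1@0 c2@0 c3@0 c4@0, authorship .
After op 5 (insert('k')): buffer="kkkku" (len 5), cursors c1@4 c2@4 c3@4 c4@4, authorship 1234.
After op 6 (move_right): buffer="kkkku" (len 5), cursors c1@5 c2@5 c3@5 c4@5, authorship 1234.
Authorship (.=original, N=cursor N): 1 2 3 4 .
Index 1: author = 2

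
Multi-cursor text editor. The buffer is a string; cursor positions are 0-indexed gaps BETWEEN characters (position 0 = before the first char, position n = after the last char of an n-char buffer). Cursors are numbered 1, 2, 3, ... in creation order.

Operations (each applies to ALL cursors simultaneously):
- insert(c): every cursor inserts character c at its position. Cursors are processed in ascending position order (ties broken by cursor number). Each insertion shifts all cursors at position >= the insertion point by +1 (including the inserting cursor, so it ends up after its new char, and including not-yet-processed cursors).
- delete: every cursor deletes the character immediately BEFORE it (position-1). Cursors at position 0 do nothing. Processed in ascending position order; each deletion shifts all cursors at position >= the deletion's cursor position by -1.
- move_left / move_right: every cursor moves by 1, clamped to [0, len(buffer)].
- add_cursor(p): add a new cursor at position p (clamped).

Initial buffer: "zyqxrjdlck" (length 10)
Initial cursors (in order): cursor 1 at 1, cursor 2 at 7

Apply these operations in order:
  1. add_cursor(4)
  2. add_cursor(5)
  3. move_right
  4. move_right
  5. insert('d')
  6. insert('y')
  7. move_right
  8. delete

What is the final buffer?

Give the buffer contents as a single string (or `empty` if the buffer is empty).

Answer: zyqdyrjdydycdy

Derivation:
After op 1 (add_cursor(4)): buffer="zyqxrjdlck" (len 10), cursors c1@1 c3@4 c2@7, authorship ..........
After op 2 (add_cursor(5)): buffer="zyqxrjdlck" (len 10), cursors c1@1 c3@4 c4@5 c2@7, authorship ..........
After op 3 (move_right): buffer="zyqxrjdlck" (len 10), cursors c1@2 c3@5 c4@6 c2@8, authorship ..........
After op 4 (move_right): buffer="zyqxrjdlck" (len 10), cursors c1@3 c3@6 c4@7 c2@9, authorship ..........
After op 5 (insert('d')): buffer="zyqdxrjdddlcdk" (len 14), cursors c1@4 c3@8 c4@10 c2@13, authorship ...1...3.4..2.
After op 6 (insert('y')): buffer="zyqdyxrjdyddylcdyk" (len 18), cursors c1@5 c3@10 c4@13 c2@17, authorship ...11...33.44..22.
After op 7 (move_right): buffer="zyqdyxrjdyddylcdyk" (len 18), cursors c1@6 c3@11 c4@14 c2@18, authorship ...11...33.44..22.
After op 8 (delete): buffer="zyqdyrjdydycdy" (len 14), cursors c1@5 c3@9 c4@11 c2@14, authorship ...11..3344.22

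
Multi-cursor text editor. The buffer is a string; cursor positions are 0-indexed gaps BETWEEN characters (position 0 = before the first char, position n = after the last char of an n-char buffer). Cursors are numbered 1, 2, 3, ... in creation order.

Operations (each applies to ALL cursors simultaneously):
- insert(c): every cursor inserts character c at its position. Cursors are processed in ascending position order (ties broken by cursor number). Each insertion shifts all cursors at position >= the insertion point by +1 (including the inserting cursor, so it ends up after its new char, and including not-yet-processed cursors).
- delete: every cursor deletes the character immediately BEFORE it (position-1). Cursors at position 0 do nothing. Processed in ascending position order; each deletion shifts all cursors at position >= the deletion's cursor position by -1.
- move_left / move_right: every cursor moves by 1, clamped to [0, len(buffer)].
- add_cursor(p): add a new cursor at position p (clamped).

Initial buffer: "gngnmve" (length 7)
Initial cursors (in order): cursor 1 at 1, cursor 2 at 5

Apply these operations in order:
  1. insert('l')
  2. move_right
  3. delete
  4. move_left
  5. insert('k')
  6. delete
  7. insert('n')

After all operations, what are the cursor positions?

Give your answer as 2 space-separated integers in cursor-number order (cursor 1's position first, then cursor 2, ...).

Answer: 2 7

Derivation:
After op 1 (insert('l')): buffer="glngnmlve" (len 9), cursors c1@2 c2@7, authorship .1....2..
After op 2 (move_right): buffer="glngnmlve" (len 9), cursors c1@3 c2@8, authorship .1....2..
After op 3 (delete): buffer="glgnmle" (len 7), cursors c1@2 c2@6, authorship .1...2.
After op 4 (move_left): buffer="glgnmle" (len 7), cursors c1@1 c2@5, authorship .1...2.
After op 5 (insert('k')): buffer="gklgnmkle" (len 9), cursors c1@2 c2@7, authorship .11...22.
After op 6 (delete): buffer="glgnmle" (len 7), cursors c1@1 c2@5, authorship .1...2.
After op 7 (insert('n')): buffer="gnlgnmnle" (len 9), cursors c1@2 c2@7, authorship .11...22.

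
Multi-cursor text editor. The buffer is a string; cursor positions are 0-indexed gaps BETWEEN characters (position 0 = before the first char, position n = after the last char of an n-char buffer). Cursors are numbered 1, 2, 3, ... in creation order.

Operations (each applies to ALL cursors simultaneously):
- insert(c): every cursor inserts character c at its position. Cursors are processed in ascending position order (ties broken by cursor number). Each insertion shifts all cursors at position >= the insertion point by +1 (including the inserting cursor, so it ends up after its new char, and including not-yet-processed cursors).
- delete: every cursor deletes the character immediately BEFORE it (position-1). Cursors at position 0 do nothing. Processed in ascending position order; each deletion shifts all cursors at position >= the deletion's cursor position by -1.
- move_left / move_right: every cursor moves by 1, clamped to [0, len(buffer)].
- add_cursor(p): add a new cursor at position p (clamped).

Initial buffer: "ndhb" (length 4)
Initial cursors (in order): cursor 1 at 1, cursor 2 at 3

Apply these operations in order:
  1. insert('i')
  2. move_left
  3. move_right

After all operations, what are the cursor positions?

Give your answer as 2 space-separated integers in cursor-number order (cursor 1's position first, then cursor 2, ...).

After op 1 (insert('i')): buffer="nidhib" (len 6), cursors c1@2 c2@5, authorship .1..2.
After op 2 (move_left): buffer="nidhib" (len 6), cursors c1@1 c2@4, authorship .1..2.
After op 3 (move_right): buffer="nidhib" (len 6), cursors c1@2 c2@5, authorship .1..2.

Answer: 2 5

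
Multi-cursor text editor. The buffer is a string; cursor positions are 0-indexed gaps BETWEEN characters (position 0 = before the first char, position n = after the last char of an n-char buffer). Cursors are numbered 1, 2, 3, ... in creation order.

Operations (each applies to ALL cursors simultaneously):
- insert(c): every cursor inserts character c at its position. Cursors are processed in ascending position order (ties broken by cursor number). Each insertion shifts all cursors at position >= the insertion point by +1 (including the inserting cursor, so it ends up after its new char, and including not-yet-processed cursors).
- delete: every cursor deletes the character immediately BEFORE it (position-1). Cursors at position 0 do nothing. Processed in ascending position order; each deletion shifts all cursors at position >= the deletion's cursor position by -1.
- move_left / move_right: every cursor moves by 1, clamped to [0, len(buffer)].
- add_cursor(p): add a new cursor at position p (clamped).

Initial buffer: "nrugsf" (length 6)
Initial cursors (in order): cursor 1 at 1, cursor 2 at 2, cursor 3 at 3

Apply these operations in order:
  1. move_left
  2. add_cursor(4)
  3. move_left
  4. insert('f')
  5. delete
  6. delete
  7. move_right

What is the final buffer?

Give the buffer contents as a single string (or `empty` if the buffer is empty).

After op 1 (move_left): buffer="nrugsf" (len 6), cursors c1@0 c2@1 c3@2, authorship ......
After op 2 (add_cursor(4)): buffer="nrugsf" (len 6), cursors c1@0 c2@1 c3@2 c4@4, authorship ......
After op 3 (move_left): buffer="nrugsf" (len 6), cursors c1@0 c2@0 c3@1 c4@3, authorship ......
After op 4 (insert('f')): buffer="ffnfrufgsf" (len 10), cursors c1@2 c2@2 c3@4 c4@7, authorship 12.3..4...
After op 5 (delete): buffer="nrugsf" (len 6), cursors c1@0 c2@0 c3@1 c4@3, authorship ......
After op 6 (delete): buffer="rgsf" (len 4), cursors c1@0 c2@0 c3@0 c4@1, authorship ....
After op 7 (move_right): buffer="rgsf" (len 4), cursors c1@1 c2@1 c3@1 c4@2, authorship ....

Answer: rgsf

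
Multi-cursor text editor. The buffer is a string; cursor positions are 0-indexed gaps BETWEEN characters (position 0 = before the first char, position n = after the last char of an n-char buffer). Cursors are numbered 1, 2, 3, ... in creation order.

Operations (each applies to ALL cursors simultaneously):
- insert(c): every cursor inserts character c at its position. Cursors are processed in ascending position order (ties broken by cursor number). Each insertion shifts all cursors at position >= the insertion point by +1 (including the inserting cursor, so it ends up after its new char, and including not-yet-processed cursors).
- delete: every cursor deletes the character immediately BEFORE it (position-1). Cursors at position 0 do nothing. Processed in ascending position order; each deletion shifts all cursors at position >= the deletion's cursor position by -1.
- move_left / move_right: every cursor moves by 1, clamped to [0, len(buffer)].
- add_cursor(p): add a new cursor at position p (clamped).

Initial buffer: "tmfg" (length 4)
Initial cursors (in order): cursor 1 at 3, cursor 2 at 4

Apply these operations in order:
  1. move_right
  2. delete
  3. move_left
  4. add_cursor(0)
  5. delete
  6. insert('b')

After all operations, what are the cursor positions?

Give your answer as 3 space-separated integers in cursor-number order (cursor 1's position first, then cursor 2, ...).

After op 1 (move_right): buffer="tmfg" (len 4), cursors c1@4 c2@4, authorship ....
After op 2 (delete): buffer="tm" (len 2), cursors c1@2 c2@2, authorship ..
After op 3 (move_left): buffer="tm" (len 2), cursors c1@1 c2@1, authorship ..
After op 4 (add_cursor(0)): buffer="tm" (len 2), cursors c3@0 c1@1 c2@1, authorship ..
After op 5 (delete): buffer="m" (len 1), cursors c1@0 c2@0 c3@0, authorship .
After op 6 (insert('b')): buffer="bbbm" (len 4), cursors c1@3 c2@3 c3@3, authorship 123.

Answer: 3 3 3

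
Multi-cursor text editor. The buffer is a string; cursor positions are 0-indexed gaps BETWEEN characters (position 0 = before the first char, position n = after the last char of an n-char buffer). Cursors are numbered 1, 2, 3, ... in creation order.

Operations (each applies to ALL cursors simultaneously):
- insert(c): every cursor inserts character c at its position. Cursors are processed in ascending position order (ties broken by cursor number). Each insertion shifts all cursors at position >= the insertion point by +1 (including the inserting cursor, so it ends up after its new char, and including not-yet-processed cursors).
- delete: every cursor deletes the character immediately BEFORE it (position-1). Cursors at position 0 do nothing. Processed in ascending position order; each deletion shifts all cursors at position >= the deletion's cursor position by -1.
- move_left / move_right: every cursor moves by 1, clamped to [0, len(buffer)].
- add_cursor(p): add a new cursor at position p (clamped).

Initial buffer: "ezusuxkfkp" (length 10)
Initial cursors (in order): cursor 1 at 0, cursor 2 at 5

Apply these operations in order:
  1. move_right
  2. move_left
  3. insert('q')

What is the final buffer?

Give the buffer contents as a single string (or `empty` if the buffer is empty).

Answer: qezusuqxkfkp

Derivation:
After op 1 (move_right): buffer="ezusuxkfkp" (len 10), cursors c1@1 c2@6, authorship ..........
After op 2 (move_left): buffer="ezusuxkfkp" (len 10), cursors c1@0 c2@5, authorship ..........
After op 3 (insert('q')): buffer="qezusuqxkfkp" (len 12), cursors c1@1 c2@7, authorship 1.....2.....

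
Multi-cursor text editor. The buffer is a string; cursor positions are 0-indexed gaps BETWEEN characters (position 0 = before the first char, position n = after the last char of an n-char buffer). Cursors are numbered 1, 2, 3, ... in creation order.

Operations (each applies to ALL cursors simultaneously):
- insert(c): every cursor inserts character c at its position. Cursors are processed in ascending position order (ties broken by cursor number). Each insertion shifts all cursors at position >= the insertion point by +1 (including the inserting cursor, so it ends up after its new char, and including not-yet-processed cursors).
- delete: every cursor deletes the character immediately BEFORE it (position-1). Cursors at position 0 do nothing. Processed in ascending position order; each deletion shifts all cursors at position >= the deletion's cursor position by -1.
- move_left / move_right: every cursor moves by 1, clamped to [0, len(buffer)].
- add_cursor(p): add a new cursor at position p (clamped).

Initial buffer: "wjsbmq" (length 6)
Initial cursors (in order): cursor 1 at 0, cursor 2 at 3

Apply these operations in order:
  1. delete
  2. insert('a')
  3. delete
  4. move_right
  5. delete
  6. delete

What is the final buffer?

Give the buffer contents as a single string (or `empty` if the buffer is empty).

After op 1 (delete): buffer="wjbmq" (len 5), cursors c1@0 c2@2, authorship .....
After op 2 (insert('a')): buffer="awjabmq" (len 7), cursors c1@1 c2@4, authorship 1..2...
After op 3 (delete): buffer="wjbmq" (len 5), cursors c1@0 c2@2, authorship .....
After op 4 (move_right): buffer="wjbmq" (len 5), cursors c1@1 c2@3, authorship .....
After op 5 (delete): buffer="jmq" (len 3), cursors c1@0 c2@1, authorship ...
After op 6 (delete): buffer="mq" (len 2), cursors c1@0 c2@0, authorship ..

Answer: mq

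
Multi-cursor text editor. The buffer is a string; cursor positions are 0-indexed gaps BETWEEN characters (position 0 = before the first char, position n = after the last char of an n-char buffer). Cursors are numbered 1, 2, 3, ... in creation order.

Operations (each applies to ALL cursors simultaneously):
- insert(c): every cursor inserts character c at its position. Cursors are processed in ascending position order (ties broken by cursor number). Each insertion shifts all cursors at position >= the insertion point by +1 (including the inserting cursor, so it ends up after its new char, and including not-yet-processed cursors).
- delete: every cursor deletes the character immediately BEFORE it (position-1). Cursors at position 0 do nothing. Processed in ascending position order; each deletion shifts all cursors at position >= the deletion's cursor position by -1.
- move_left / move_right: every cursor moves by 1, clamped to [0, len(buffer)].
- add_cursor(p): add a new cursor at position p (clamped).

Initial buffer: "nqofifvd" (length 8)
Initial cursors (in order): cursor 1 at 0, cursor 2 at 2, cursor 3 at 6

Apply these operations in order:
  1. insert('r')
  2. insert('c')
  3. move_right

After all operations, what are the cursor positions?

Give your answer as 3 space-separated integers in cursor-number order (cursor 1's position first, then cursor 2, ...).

Answer: 3 7 13

Derivation:
After op 1 (insert('r')): buffer="rnqrofifrvd" (len 11), cursors c1@1 c2@4 c3@9, authorship 1..2....3..
After op 2 (insert('c')): buffer="rcnqrcofifrcvd" (len 14), cursors c1@2 c2@6 c3@12, authorship 11..22....33..
After op 3 (move_right): buffer="rcnqrcofifrcvd" (len 14), cursors c1@3 c2@7 c3@13, authorship 11..22....33..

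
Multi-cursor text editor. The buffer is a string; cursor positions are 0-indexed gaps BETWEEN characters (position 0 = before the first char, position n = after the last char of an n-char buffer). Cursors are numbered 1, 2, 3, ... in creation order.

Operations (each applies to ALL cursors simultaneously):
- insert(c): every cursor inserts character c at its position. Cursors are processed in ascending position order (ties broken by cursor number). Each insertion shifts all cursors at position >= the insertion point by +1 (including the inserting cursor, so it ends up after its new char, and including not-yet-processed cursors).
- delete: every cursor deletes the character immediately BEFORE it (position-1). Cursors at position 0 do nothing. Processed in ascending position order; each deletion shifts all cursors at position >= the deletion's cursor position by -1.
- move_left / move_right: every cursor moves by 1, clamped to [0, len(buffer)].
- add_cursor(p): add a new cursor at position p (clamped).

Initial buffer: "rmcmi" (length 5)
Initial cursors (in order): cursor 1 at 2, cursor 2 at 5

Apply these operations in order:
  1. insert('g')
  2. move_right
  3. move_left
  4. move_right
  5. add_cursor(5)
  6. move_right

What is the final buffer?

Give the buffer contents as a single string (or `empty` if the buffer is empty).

After op 1 (insert('g')): buffer="rmgcmig" (len 7), cursors c1@3 c2@7, authorship ..1...2
After op 2 (move_right): buffer="rmgcmig" (len 7), cursors c1@4 c2@7, authorship ..1...2
After op 3 (move_left): buffer="rmgcmig" (len 7), cursors c1@3 c2@6, authorship ..1...2
After op 4 (move_right): buffer="rmgcmig" (len 7), cursors c1@4 c2@7, authorship ..1...2
After op 5 (add_cursor(5)): buffer="rmgcmig" (len 7), cursors c1@4 c3@5 c2@7, authorship ..1...2
After op 6 (move_right): buffer="rmgcmig" (len 7), cursors c1@5 c3@6 c2@7, authorship ..1...2

Answer: rmgcmig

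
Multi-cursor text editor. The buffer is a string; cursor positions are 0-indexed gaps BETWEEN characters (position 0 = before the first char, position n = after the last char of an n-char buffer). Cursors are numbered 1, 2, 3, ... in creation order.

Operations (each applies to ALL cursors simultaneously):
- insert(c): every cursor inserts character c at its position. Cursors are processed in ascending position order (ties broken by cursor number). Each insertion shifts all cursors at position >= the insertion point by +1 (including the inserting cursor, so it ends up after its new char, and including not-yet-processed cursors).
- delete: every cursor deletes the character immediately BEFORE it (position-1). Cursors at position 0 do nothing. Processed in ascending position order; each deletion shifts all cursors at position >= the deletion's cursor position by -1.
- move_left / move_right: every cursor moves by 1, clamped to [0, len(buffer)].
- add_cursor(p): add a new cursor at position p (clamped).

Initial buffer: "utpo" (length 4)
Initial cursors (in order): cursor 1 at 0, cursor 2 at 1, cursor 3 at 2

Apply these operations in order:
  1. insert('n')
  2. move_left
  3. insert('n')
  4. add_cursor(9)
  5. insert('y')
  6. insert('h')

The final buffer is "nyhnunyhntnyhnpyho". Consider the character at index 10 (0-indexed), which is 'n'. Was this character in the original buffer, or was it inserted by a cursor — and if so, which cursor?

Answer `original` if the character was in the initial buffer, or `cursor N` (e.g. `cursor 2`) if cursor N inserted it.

Answer: cursor 3

Derivation:
After op 1 (insert('n')): buffer="nuntnpo" (len 7), cursors c1@1 c2@3 c3@5, authorship 1.2.3..
After op 2 (move_left): buffer="nuntnpo" (len 7), cursors c1@0 c2@2 c3@4, authorship 1.2.3..
After op 3 (insert('n')): buffer="nnunntnnpo" (len 10), cursors c1@1 c2@4 c3@7, authorship 11.22.33..
After op 4 (add_cursor(9)): buffer="nnunntnnpo" (len 10), cursors c1@1 c2@4 c3@7 c4@9, authorship 11.22.33..
After op 5 (insert('y')): buffer="nynunyntnynpyo" (len 14), cursors c1@2 c2@6 c3@10 c4@13, authorship 111.222.333.4.
After op 6 (insert('h')): buffer="nyhnunyhntnyhnpyho" (len 18), cursors c1@3 c2@8 c3@13 c4@17, authorship 1111.2222.3333.44.
Authorship (.=original, N=cursor N): 1 1 1 1 . 2 2 2 2 . 3 3 3 3 . 4 4 .
Index 10: author = 3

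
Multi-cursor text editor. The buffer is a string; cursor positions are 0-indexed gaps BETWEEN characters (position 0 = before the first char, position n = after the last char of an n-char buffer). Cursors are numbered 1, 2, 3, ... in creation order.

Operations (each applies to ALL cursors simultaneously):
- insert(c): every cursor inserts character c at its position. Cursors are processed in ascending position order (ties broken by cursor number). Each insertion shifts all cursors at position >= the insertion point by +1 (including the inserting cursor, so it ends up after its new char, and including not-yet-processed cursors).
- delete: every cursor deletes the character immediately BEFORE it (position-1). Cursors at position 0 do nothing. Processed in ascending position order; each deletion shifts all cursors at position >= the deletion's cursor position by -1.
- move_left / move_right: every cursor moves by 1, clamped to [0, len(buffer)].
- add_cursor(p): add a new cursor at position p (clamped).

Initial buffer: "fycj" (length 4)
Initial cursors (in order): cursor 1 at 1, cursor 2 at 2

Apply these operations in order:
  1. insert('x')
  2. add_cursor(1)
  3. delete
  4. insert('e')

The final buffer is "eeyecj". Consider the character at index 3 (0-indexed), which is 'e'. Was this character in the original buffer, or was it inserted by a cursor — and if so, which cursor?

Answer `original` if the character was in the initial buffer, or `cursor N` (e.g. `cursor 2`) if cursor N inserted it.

Answer: cursor 2

Derivation:
After op 1 (insert('x')): buffer="fxyxcj" (len 6), cursors c1@2 c2@4, authorship .1.2..
After op 2 (add_cursor(1)): buffer="fxyxcj" (len 6), cursors c3@1 c1@2 c2@4, authorship .1.2..
After op 3 (delete): buffer="ycj" (len 3), cursors c1@0 c3@0 c2@1, authorship ...
After op 4 (insert('e')): buffer="eeyecj" (len 6), cursors c1@2 c3@2 c2@4, authorship 13.2..
Authorship (.=original, N=cursor N): 1 3 . 2 . .
Index 3: author = 2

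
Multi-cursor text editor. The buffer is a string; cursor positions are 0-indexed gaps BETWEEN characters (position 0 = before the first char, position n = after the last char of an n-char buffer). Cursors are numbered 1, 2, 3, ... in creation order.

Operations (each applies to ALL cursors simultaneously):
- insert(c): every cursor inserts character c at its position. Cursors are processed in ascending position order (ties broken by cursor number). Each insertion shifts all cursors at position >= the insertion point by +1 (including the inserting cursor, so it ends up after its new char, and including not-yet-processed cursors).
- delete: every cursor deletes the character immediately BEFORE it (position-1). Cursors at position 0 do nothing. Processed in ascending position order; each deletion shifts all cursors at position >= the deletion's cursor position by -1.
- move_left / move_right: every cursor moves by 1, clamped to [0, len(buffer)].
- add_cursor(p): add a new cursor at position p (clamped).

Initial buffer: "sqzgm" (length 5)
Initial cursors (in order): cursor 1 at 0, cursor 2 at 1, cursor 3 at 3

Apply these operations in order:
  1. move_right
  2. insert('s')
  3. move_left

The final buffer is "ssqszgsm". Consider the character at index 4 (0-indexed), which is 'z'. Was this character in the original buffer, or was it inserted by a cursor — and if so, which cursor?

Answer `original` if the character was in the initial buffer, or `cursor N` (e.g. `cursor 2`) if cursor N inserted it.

Answer: original

Derivation:
After op 1 (move_right): buffer="sqzgm" (len 5), cursors c1@1 c2@2 c3@4, authorship .....
After op 2 (insert('s')): buffer="ssqszgsm" (len 8), cursors c1@2 c2@4 c3@7, authorship .1.2..3.
After op 3 (move_left): buffer="ssqszgsm" (len 8), cursors c1@1 c2@3 c3@6, authorship .1.2..3.
Authorship (.=original, N=cursor N): . 1 . 2 . . 3 .
Index 4: author = original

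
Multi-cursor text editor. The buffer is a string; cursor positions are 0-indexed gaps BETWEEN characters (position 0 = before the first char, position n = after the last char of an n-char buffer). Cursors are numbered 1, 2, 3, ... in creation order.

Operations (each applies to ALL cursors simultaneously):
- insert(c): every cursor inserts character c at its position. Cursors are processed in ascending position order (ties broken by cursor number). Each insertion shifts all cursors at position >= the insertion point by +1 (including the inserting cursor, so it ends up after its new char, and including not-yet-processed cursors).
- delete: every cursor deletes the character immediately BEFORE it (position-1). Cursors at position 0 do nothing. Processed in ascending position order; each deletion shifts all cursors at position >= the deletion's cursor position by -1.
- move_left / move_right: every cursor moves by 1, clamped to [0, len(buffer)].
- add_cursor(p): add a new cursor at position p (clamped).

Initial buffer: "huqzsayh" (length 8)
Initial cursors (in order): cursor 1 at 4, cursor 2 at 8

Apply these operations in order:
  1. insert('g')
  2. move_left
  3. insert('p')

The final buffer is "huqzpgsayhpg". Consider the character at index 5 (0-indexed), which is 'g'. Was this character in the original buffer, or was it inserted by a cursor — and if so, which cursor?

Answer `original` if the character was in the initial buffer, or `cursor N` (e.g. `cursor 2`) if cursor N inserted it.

Answer: cursor 1

Derivation:
After op 1 (insert('g')): buffer="huqzgsayhg" (len 10), cursors c1@5 c2@10, authorship ....1....2
After op 2 (move_left): buffer="huqzgsayhg" (len 10), cursors c1@4 c2@9, authorship ....1....2
After op 3 (insert('p')): buffer="huqzpgsayhpg" (len 12), cursors c1@5 c2@11, authorship ....11....22
Authorship (.=original, N=cursor N): . . . . 1 1 . . . . 2 2
Index 5: author = 1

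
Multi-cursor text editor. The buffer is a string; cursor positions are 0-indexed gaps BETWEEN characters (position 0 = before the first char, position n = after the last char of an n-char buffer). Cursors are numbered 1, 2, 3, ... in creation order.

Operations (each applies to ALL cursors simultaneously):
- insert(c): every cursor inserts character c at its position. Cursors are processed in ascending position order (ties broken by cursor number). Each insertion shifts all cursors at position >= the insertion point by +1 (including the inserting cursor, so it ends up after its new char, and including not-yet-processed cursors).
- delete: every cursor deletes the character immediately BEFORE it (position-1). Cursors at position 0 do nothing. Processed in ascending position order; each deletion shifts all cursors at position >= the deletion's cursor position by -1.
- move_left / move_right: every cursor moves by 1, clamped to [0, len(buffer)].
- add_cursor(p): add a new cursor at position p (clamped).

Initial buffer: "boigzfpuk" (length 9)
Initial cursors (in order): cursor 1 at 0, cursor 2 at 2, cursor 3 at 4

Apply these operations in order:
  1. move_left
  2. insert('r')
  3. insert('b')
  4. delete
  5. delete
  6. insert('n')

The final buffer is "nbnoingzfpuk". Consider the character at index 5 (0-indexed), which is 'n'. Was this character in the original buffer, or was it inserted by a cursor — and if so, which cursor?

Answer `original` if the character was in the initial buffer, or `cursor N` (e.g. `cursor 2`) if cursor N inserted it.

Answer: cursor 3

Derivation:
After op 1 (move_left): buffer="boigzfpuk" (len 9), cursors c1@0 c2@1 c3@3, authorship .........
After op 2 (insert('r')): buffer="rbroirgzfpuk" (len 12), cursors c1@1 c2@3 c3@6, authorship 1.2..3......
After op 3 (insert('b')): buffer="rbbrboirbgzfpuk" (len 15), cursors c1@2 c2@5 c3@9, authorship 11.22..33......
After op 4 (delete): buffer="rbroirgzfpuk" (len 12), cursors c1@1 c2@3 c3@6, authorship 1.2..3......
After op 5 (delete): buffer="boigzfpuk" (len 9), cursors c1@0 c2@1 c3@3, authorship .........
After op 6 (insert('n')): buffer="nbnoingzfpuk" (len 12), cursors c1@1 c2@3 c3@6, authorship 1.2..3......
Authorship (.=original, N=cursor N): 1 . 2 . . 3 . . . . . .
Index 5: author = 3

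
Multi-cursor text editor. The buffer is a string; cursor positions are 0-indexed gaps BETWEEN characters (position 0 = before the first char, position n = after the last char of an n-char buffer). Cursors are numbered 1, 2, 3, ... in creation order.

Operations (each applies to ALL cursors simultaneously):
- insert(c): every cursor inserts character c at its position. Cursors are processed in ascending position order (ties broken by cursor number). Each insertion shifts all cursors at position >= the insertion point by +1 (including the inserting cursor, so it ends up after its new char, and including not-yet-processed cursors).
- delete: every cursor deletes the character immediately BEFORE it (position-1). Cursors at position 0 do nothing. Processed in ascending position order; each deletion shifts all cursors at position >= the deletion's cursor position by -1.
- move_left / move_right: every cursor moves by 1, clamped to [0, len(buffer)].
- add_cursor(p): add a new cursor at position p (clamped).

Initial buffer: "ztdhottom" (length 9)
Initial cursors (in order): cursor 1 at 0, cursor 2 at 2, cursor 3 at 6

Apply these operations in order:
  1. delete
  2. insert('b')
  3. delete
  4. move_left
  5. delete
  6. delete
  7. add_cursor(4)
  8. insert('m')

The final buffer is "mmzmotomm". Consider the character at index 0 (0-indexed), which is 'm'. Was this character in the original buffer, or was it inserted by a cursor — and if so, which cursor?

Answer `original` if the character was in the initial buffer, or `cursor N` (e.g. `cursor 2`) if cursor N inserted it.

After op 1 (delete): buffer="zdhotom" (len 7), cursors c1@0 c2@1 c3@4, authorship .......
After op 2 (insert('b')): buffer="bzbdhobtom" (len 10), cursors c1@1 c2@3 c3@7, authorship 1.2...3...
After op 3 (delete): buffer="zdhotom" (len 7), cursors c1@0 c2@1 c3@4, authorship .......
After op 4 (move_left): buffer="zdhotom" (len 7), cursors c1@0 c2@0 c3@3, authorship .......
After op 5 (delete): buffer="zdotom" (len 6), cursors c1@0 c2@0 c3@2, authorship ......
After op 6 (delete): buffer="zotom" (len 5), cursors c1@0 c2@0 c3@1, authorship .....
After op 7 (add_cursor(4)): buffer="zotom" (len 5), cursors c1@0 c2@0 c3@1 c4@4, authorship .....
After op 8 (insert('m')): buffer="mmzmotomm" (len 9), cursors c1@2 c2@2 c3@4 c4@8, authorship 12.3...4.
Authorship (.=original, N=cursor N): 1 2 . 3 . . . 4 .
Index 0: author = 1

Answer: cursor 1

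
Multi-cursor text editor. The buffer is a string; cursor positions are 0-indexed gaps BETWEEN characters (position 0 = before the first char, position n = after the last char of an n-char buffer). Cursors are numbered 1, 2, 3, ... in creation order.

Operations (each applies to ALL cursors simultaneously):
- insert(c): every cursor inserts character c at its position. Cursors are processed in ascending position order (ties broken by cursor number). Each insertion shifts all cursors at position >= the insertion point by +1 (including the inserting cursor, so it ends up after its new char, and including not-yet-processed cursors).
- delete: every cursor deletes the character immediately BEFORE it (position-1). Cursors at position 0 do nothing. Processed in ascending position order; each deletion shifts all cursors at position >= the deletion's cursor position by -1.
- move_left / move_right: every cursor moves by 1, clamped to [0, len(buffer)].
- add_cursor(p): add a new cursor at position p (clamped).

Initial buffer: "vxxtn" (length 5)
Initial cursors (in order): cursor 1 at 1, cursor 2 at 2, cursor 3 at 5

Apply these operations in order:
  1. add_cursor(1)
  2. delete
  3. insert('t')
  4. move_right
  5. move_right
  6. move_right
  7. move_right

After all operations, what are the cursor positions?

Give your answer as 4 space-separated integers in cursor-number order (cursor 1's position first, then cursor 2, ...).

Answer: 6 6 6 6

Derivation:
After op 1 (add_cursor(1)): buffer="vxxtn" (len 5), cursors c1@1 c4@1 c2@2 c3@5, authorship .....
After op 2 (delete): buffer="xt" (len 2), cursors c1@0 c2@0 c4@0 c3@2, authorship ..
After op 3 (insert('t')): buffer="tttxtt" (len 6), cursors c1@3 c2@3 c4@3 c3@6, authorship 124..3
After op 4 (move_right): buffer="tttxtt" (len 6), cursors c1@4 c2@4 c4@4 c3@6, authorship 124..3
After op 5 (move_right): buffer="tttxtt" (len 6), cursors c1@5 c2@5 c4@5 c3@6, authorship 124..3
After op 6 (move_right): buffer="tttxtt" (len 6), cursors c1@6 c2@6 c3@6 c4@6, authorship 124..3
After op 7 (move_right): buffer="tttxtt" (len 6), cursors c1@6 c2@6 c3@6 c4@6, authorship 124..3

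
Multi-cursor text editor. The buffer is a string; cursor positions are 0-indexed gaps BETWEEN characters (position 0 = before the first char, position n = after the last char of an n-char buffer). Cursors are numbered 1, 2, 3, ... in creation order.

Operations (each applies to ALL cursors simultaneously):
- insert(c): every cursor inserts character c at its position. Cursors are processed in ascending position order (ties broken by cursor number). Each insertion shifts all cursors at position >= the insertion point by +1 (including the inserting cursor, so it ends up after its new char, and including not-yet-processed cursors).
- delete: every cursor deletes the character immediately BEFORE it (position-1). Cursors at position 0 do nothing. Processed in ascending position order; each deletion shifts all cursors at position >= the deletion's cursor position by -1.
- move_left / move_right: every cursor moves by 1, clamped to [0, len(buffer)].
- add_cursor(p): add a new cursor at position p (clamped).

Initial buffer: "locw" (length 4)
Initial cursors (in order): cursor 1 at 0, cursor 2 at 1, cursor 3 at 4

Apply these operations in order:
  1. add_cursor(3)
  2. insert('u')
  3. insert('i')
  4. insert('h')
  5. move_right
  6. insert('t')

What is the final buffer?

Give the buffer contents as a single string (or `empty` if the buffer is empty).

After op 1 (add_cursor(3)): buffer="locw" (len 4), cursors c1@0 c2@1 c4@3 c3@4, authorship ....
After op 2 (insert('u')): buffer="uluocuwu" (len 8), cursors c1@1 c2@3 c4@6 c3@8, authorship 1.2..4.3
After op 3 (insert('i')): buffer="uiluiocuiwui" (len 12), cursors c1@2 c2@5 c4@9 c3@12, authorship 11.22..44.33
After op 4 (insert('h')): buffer="uihluihocuihwuih" (len 16), cursors c1@3 c2@7 c4@12 c3@16, authorship 111.222..444.333
After op 5 (move_right): buffer="uihluihocuihwuih" (len 16), cursors c1@4 c2@8 c4@13 c3@16, authorship 111.222..444.333
After op 6 (insert('t')): buffer="uihltuihotcuihwtuiht" (len 20), cursors c1@5 c2@10 c4@16 c3@20, authorship 111.1222.2.444.43333

Answer: uihltuihotcuihwtuiht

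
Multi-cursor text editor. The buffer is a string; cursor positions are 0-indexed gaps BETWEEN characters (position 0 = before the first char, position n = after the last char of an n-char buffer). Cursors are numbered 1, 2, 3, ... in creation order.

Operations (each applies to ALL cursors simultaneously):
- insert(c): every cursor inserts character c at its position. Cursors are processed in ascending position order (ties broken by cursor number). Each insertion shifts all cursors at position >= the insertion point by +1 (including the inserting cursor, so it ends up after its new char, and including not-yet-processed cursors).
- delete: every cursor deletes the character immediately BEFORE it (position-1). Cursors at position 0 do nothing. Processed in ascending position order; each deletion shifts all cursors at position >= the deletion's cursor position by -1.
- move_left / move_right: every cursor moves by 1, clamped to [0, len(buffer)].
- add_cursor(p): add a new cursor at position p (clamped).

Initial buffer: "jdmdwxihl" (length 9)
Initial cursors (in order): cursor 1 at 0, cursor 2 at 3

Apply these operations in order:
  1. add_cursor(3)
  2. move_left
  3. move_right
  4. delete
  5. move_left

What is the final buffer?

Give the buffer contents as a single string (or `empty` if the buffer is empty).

After op 1 (add_cursor(3)): buffer="jdmdwxihl" (len 9), cursors c1@0 c2@3 c3@3, authorship .........
After op 2 (move_left): buffer="jdmdwxihl" (len 9), cursors c1@0 c2@2 c3@2, authorship .........
After op 3 (move_right): buffer="jdmdwxihl" (len 9), cursors c1@1 c2@3 c3@3, authorship .........
After op 4 (delete): buffer="dwxihl" (len 6), cursors c1@0 c2@0 c3@0, authorship ......
After op 5 (move_left): buffer="dwxihl" (len 6), cursors c1@0 c2@0 c3@0, authorship ......

Answer: dwxihl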